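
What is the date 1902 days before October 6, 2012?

July 23, 2007

−366 (one year; includes Feb 29, 2012) → Oct 6, 2011 (1536 left).
−365 (one year) → Oct 6, 2010 (1171 left).
−365 (one year) → Oct 6, 2009 (806 left).
−365 (one year) → Oct 6, 2008 (441 left).
−366 (one year; includes Feb 29, 2008) → Oct 6, 2007 (75 left).
−6 → Sep 30, 2007 (end of Sep, 30 days; 69 left).
−30 → Aug 31, 2007 (end of Aug, 31 days; 39 left).
−31 → Jul 31, 2007 (end of Jul, 31 days; 8 left).
−8 → Jul 23, 2007.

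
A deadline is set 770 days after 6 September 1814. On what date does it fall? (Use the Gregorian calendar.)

+365 (one year) → Sep 6, 1815 (405 left).
+366 (one year; includes Feb 29, 1816) → Sep 6, 1816 (39 left).
Sep has 30 days: +25 → Oct 1, 1816 (14 left).
+14 → Oct 15, 1816.

October 15, 1816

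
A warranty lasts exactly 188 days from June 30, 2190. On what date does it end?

January 4, 2191

Jun has 30 days: +1 → Jul 1, 2190 (187 left).
Jul has 31 days: +31 → Aug 1, 2190 (156 left).
Aug has 31 days: +31 → Sep 1, 2190 (125 left).
Sep has 30 days: +30 → Oct 1, 2190 (95 left).
Oct has 31 days: +31 → Nov 1, 2190 (64 left).
Nov has 30 days: +30 → Dec 1, 2190 (34 left).
Dec has 31 days: +31 → Jan 1, 2191 (3 left).
+3 → Jan 4, 2191.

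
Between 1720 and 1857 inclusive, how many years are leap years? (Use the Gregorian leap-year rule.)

Multiples of 4 in [1720,1857]: 35.
Of those, multiples of 100: 1 (not leap unless ÷400).
Multiples of 400: 0.
Leap years = 35 − 1 + 0 = 34.

34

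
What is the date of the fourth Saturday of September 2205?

September 28, 2205

September 1, 2205 is a Sunday.
The first Saturday is therefore September 7 (6 days later).
The fourth Saturday is 7 + 3×7 = September 28.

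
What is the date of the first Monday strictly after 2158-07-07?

Jul 7, 2158 is a Friday.
From Friday to the next Monday is 3 days.
Jul 7, 2158 + 3 = Jul 10, 2158.

July 10, 2158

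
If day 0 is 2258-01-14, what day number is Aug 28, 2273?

5705

Jan 14, 2258 → Jan 14, 2259: 365 days.
Jan 14, 2259 → Jan 14, 2260: 365 days.
Jan 14, 2260 → Jan 14, 2261: 366 days (Feb 29, 2260 is in that span).
Jan 14, 2261 → Jan 14, 2262: 365 days.
Jan 14, 2262 → Jan 14, 2263: 365 days.
Jan 14, 2263 → Jan 14, 2264: 365 days.
Jan 14, 2264 → Jan 14, 2265: 366 days (Feb 29, 2264 is in that span).
Jan 14, 2265 → Jan 14, 2266: 365 days.
Jan 14, 2266 → Jan 14, 2267: 365 days.
Jan 14, 2267 → Jan 14, 2268: 365 days.
Jan 14, 2268 → Jan 14, 2269: 366 days (Feb 29, 2268 is in that span).
Jan 14, 2269 → Jan 14, 2270: 365 days.
Jan 14, 2270 → Jan 14, 2271: 365 days.
Jan 14, 2271 → Jan 14, 2272: 365 days.
Jan 14, 2272 → Jan 14, 2273: 366 days (Feb 29, 2272 is in that span).
Jan 14, 2273 → Feb 14, 2273: 31 days (January has 31).
Feb 14, 2273 → Mar 14, 2273: 28 days (February has 28).
Mar 14, 2273 → Apr 14, 2273: 31 days (March has 31).
Apr 14, 2273 → May 14, 2273: 30 days (April has 30).
May 14, 2273 → Jun 14, 2273: 31 days (May has 31).
Jun 14, 2273 → Jul 14, 2273: 30 days (June has 30).
Jul 14, 2273 → Aug 14, 2273: 31 days (July has 31).
Aug 14, 2273 → Aug 28, 2273: 14 days.
Total: 5705 days.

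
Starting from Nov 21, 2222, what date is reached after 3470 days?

+365 (one year) → Nov 21, 2223 (3105 left).
+366 (one year; includes Feb 29, 2224) → Nov 21, 2224 (2739 left).
+365 (one year) → Nov 21, 2225 (2374 left).
+365 (one year) → Nov 21, 2226 (2009 left).
+365 (one year) → Nov 21, 2227 (1644 left).
+366 (one year; includes Feb 29, 2228) → Nov 21, 2228 (1278 left).
+365 (one year) → Nov 21, 2229 (913 left).
+365 (one year) → Nov 21, 2230 (548 left).
+365 (one year) → Nov 21, 2231 (183 left).
Nov has 30 days: +10 → Dec 1, 2231 (173 left).
Dec has 31 days: +31 → Jan 1, 2232 (142 left).
Jan has 31 days: +31 → Feb 1, 2232 (111 left).
Feb has 29 days: +29 → Mar 1, 2232 (82 left).
Mar has 31 days: +31 → Apr 1, 2232 (51 left).
Apr has 30 days: +30 → May 1, 2232 (21 left).
+21 → May 22, 2232.

May 22, 2232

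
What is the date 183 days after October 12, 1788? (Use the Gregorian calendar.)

Oct has 31 days: +20 → Nov 1, 1788 (163 left).
Nov has 30 days: +30 → Dec 1, 1788 (133 left).
Dec has 31 days: +31 → Jan 1, 1789 (102 left).
Jan has 31 days: +31 → Feb 1, 1789 (71 left).
Feb has 28 days: +28 → Mar 1, 1789 (43 left).
Mar has 31 days: +31 → Apr 1, 1789 (12 left).
+12 → Apr 13, 1789.

April 13, 1789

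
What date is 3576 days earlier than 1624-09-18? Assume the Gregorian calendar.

−366 (one year; includes Feb 29, 1624) → Sep 18, 1623 (3210 left).
−365 (one year) → Sep 18, 1622 (2845 left).
−365 (one year) → Sep 18, 1621 (2480 left).
−365 (one year) → Sep 18, 1620 (2115 left).
−366 (one year; includes Feb 29, 1620) → Sep 18, 1619 (1749 left).
−365 (one year) → Sep 18, 1618 (1384 left).
−365 (one year) → Sep 18, 1617 (1019 left).
−365 (one year) → Sep 18, 1616 (654 left).
−366 (one year; includes Feb 29, 1616) → Sep 18, 1615 (288 left).
−18 → Aug 31, 1615 (end of Aug, 31 days; 270 left).
−31 → Jul 31, 1615 (end of Jul, 31 days; 239 left).
−31 → Jun 30, 1615 (end of Jun, 30 days; 208 left).
−30 → May 31, 1615 (end of May, 31 days; 178 left).
−31 → Apr 30, 1615 (end of Apr, 30 days; 147 left).
−30 → Mar 31, 1615 (end of Mar, 31 days; 117 left).
−31 → Feb 28, 1615 (end of Feb, 28 days; 86 left).
−28 → Jan 31, 1615 (end of Jan, 31 days; 58 left).
−31 → Dec 31, 1614 (end of Dec, 31 days; 27 left).
−27 → Dec 4, 1614.

December 4, 1614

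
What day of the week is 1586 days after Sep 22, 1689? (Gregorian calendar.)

First find the weekday of Sep 22, 1689. Doomsday rule: the anchor day for the 1600s is Tuesday. For year 89: 89÷12 = 7 r 5, and 5÷4 = 1, so 7+5+1 = 13.
Tuesday + 13 ≡ Monday — that's 1689's doomsday.
In September the doomsday date is Sep 5.
Sep 22 is 17 days after Sep 5; 17 mod 7 = 3, so Monday + 3 = Thursday.
1586 mod 7 = 4, so 1586 days after a Thursday is Thursday + 4 = Monday.

Monday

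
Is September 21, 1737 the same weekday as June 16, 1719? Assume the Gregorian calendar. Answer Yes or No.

From Jun 16, 1719 to Sep 21, 1737 is 6672 days.
6672 mod 7 = 1, so they are different weekdays.
(Jun 16, 1719 is a Friday; Sep 21, 1737 is a Saturday.)

No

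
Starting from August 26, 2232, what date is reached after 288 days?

Aug has 31 days: +6 → Sep 1, 2232 (282 left).
Sep has 30 days: +30 → Oct 1, 2232 (252 left).
Oct has 31 days: +31 → Nov 1, 2232 (221 left).
Nov has 30 days: +30 → Dec 1, 2232 (191 left).
Dec has 31 days: +31 → Jan 1, 2233 (160 left).
Jan has 31 days: +31 → Feb 1, 2233 (129 left).
Feb has 28 days: +28 → Mar 1, 2233 (101 left).
Mar has 31 days: +31 → Apr 1, 2233 (70 left).
Apr has 30 days: +30 → May 1, 2233 (40 left).
May has 31 days: +31 → Jun 1, 2233 (9 left).
+9 → Jun 10, 2233.

June 10, 2233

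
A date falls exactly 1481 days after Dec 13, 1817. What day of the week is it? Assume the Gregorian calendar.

Wednesday

First find the weekday of Dec 13, 1817. Doomsday rule: the anchor day for the 1800s is Friday. For year 17: 17÷12 = 1 r 5, and 5÷4 = 1, so 1+5+1 = 7.
Friday + 7 ≡ Friday — that's 1817's doomsday.
In December the doomsday date is Dec 12.
Dec 13 is 1 day after Dec 12; 1 mod 7 = 1, so Friday + 1 = Saturday.
1481 mod 7 = 4, so 1481 days after a Saturday is Saturday + 4 = Wednesday.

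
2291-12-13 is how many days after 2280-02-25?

4309

Feb 25, 2280 → Feb 25, 2281: 366 days (Feb 29, 2280 is in that span).
Feb 25, 2281 → Feb 25, 2282: 365 days.
Feb 25, 2282 → Feb 25, 2283: 365 days.
Feb 25, 2283 → Feb 25, 2284: 365 days.
Feb 25, 2284 → Feb 25, 2285: 366 days (Feb 29, 2284 is in that span).
Feb 25, 2285 → Feb 25, 2286: 365 days.
Feb 25, 2286 → Feb 25, 2287: 365 days.
Feb 25, 2287 → Feb 25, 2288: 365 days.
Feb 25, 2288 → Feb 25, 2289: 366 days (Feb 29, 2288 is in that span).
Feb 25, 2289 → Feb 25, 2290: 365 days.
Feb 25, 2290 → Feb 25, 2291: 365 days.
Feb 25, 2291 → Mar 25, 2291: 28 days (February has 28).
Mar 25, 2291 → Apr 25, 2291: 31 days (March has 31).
Apr 25, 2291 → May 25, 2291: 30 days (April has 30).
May 25, 2291 → Jun 25, 2291: 31 days (May has 31).
Jun 25, 2291 → Jul 25, 2291: 30 days (June has 30).
Jul 25, 2291 → Aug 25, 2291: 31 days (July has 31).
Aug 25, 2291 → Sep 25, 2291: 31 days (August has 31).
Sep 25, 2291 → Oct 25, 2291: 30 days (September has 30).
Oct 25, 2291 → Nov 25, 2291: 31 days (October has 31).
Nov 25, 2291 → Dec 13, 2291: 18 days.
Total: 4309 days.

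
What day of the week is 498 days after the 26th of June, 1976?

Jun 26, 1976 is a Saturday.
498 mod 7 = 1, so 498 days after a Saturday is Saturday + 1 = Sunday.

Sunday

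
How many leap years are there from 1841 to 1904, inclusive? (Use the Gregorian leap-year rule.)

Multiples of 4 in [1841,1904]: 16.
Of those, multiples of 100: 1 (not leap unless ÷400).
Multiples of 400: 0.
Leap years = 16 − 1 + 0 = 15.

15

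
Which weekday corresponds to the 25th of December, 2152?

Doomsday rule: the anchor day for the 2100s is Sunday. For year 52: 52÷12 = 4 r 4, and 4÷4 = 1, so 4+4+1 = 9.
Sunday + 9 ≡ Tuesday — that's 2152's doomsday.
In December the doomsday date is Dec 12.
Dec 25 is 13 days after Dec 12; 13 mod 7 = 6, so Tuesday + 6 = Monday.

Monday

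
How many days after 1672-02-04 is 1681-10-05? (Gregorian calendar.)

3531

Feb 4, 1672 → Feb 4, 1673: 366 days (Feb 29, 1672 is in that span).
Feb 4, 1673 → Feb 4, 1674: 365 days.
Feb 4, 1674 → Feb 4, 1675: 365 days.
Feb 4, 1675 → Feb 4, 1676: 365 days.
Feb 4, 1676 → Feb 4, 1677: 366 days (Feb 29, 1676 is in that span).
Feb 4, 1677 → Feb 4, 1678: 365 days.
Feb 4, 1678 → Feb 4, 1679: 365 days.
Feb 4, 1679 → Feb 4, 1680: 365 days.
Feb 4, 1680 → Feb 4, 1681: 366 days (Feb 29, 1680 is in that span).
Feb 4, 1681 → Mar 4, 1681: 28 days (February has 28).
Mar 4, 1681 → Apr 4, 1681: 31 days (March has 31).
Apr 4, 1681 → May 4, 1681: 30 days (April has 30).
May 4, 1681 → Jun 4, 1681: 31 days (May has 31).
Jun 4, 1681 → Jul 4, 1681: 30 days (June has 30).
Jul 4, 1681 → Aug 4, 1681: 31 days (July has 31).
Aug 4, 1681 → Sep 4, 1681: 31 days (August has 31).
Sep 4, 1681 → Oct 4, 1681: 30 days (September has 30).
Oct 4, 1681 → Oct 5, 1681: 1 days.
Total: 3531 days.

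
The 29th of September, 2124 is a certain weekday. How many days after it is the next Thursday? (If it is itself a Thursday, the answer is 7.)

Sep 29, 2124 is a Friday.
From Friday to the next Thursday is 6 days.

6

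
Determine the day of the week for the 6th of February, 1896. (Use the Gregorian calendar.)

Thursday

Doomsday rule: the anchor day for the 1800s is Friday. For year 96: 96÷12 = 8 r 0, and 0÷4 = 0, so 8+0+0 = 8.
Friday + 8 ≡ Saturday — that's 1896's doomsday.
In February the doomsday date is Feb 29 (1896 is a leap year (divisible by 4)).
Feb 6 is 23 days before Feb 29; 23 mod 7 = 2, so Saturday − 2 = Thursday.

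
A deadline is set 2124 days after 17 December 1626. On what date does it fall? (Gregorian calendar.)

October 10, 1632

+365 (one year) → Dec 17, 1627 (1759 left).
+366 (one year; includes Feb 29, 1628) → Dec 17, 1628 (1393 left).
+365 (one year) → Dec 17, 1629 (1028 left).
+365 (one year) → Dec 17, 1630 (663 left).
+365 (one year) → Dec 17, 1631 (298 left).
Dec has 31 days: +15 → Jan 1, 1632 (283 left).
Jan has 31 days: +31 → Feb 1, 1632 (252 left).
Feb has 29 days: +29 → Mar 1, 1632 (223 left).
Mar has 31 days: +31 → Apr 1, 1632 (192 left).
Apr has 30 days: +30 → May 1, 1632 (162 left).
May has 31 days: +31 → Jun 1, 1632 (131 left).
Jun has 30 days: +30 → Jul 1, 1632 (101 left).
Jul has 31 days: +31 → Aug 1, 1632 (70 left).
Aug has 31 days: +31 → Sep 1, 1632 (39 left).
Sep has 30 days: +30 → Oct 1, 1632 (9 left).
+9 → Oct 10, 1632.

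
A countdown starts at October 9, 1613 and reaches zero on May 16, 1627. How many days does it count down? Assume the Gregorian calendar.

4967

Oct 9, 1613 → Oct 9, 1614: 365 days.
Oct 9, 1614 → Oct 9, 1615: 365 days.
Oct 9, 1615 → Oct 9, 1616: 366 days (Feb 29, 1616 is in that span).
Oct 9, 1616 → Oct 9, 1617: 365 days.
Oct 9, 1617 → Oct 9, 1618: 365 days.
Oct 9, 1618 → Oct 9, 1619: 365 days.
Oct 9, 1619 → Oct 9, 1620: 366 days (Feb 29, 1620 is in that span).
Oct 9, 1620 → Oct 9, 1621: 365 days.
Oct 9, 1621 → Oct 9, 1622: 365 days.
Oct 9, 1622 → Oct 9, 1623: 365 days.
Oct 9, 1623 → Oct 9, 1624: 366 days (Feb 29, 1624 is in that span).
Oct 9, 1624 → Oct 9, 1625: 365 days.
Oct 9, 1625 → Oct 9, 1626: 365 days.
Oct 9, 1626 → Nov 9, 1626: 31 days (October has 31).
Nov 9, 1626 → Dec 9, 1626: 30 days (November has 30).
Dec 9, 1626 → Jan 9, 1627: 31 days (December has 31).
Jan 9, 1627 → Feb 9, 1627: 31 days (January has 31).
Feb 9, 1627 → Mar 9, 1627: 28 days (February has 28).
Mar 9, 1627 → Apr 9, 1627: 31 days (March has 31).
Apr 9, 1627 → May 9, 1627: 30 days (April has 30).
May 9, 1627 → May 16, 1627: 7 days.
Total: 4967 days.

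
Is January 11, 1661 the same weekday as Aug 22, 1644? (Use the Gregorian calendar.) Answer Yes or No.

From Aug 22, 1644 to Jan 11, 1661 is 5986 days.
5986 mod 7 = 1, so they are different weekdays.
(Aug 22, 1644 is a Monday; Jan 11, 1661 is a Tuesday.)

No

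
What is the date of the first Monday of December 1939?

December 4, 1939

December 1, 1939 is a Friday.
The first Monday is therefore December 4 (3 days later).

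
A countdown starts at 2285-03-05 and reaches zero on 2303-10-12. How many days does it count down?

6794

Mar 5, 2285 → Mar 5, 2286: 365 days.
Mar 5, 2286 → Mar 5, 2287: 365 days.
Mar 5, 2287 → Mar 5, 2288: 366 days (Feb 29, 2288 is in that span).
Mar 5, 2288 → Mar 5, 2289: 365 days.
Mar 5, 2289 → Mar 5, 2290: 365 days.
Mar 5, 2290 → Mar 5, 2291: 365 days.
Mar 5, 2291 → Mar 5, 2292: 366 days (Feb 29, 2292 is in that span).
Mar 5, 2292 → Mar 5, 2293: 365 days.
Mar 5, 2293 → Mar 5, 2294: 365 days.
Mar 5, 2294 → Mar 5, 2295: 365 days.
Mar 5, 2295 → Mar 5, 2296: 366 days (Feb 29, 2296 is in that span).
Mar 5, 2296 → Mar 5, 2297: 365 days.
Mar 5, 2297 → Mar 5, 2298: 365 days.
Mar 5, 2298 → Mar 5, 2299: 365 days.
Mar 5, 2299 → Mar 5, 2300: 365 days.
Mar 5, 2300 → Mar 5, 2301: 365 days.
Mar 5, 2301 → Mar 5, 2302: 365 days.
Mar 5, 2302 → Mar 5, 2303: 365 days.
Mar 5, 2303 → Apr 5, 2303: 31 days (March has 31).
Apr 5, 2303 → May 5, 2303: 30 days (April has 30).
May 5, 2303 → Jun 5, 2303: 31 days (May has 31).
Jun 5, 2303 → Jul 5, 2303: 30 days (June has 30).
Jul 5, 2303 → Aug 5, 2303: 31 days (July has 31).
Aug 5, 2303 → Sep 5, 2303: 31 days (August has 31).
Sep 5, 2303 → Oct 5, 2303: 30 days (September has 30).
Oct 5, 2303 → Oct 12, 2303: 7 days.
Total: 6794 days.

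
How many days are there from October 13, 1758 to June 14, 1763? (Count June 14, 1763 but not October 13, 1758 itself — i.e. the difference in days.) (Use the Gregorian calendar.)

1705

Oct 13, 1758 → Oct 13, 1759: 365 days.
Oct 13, 1759 → Oct 13, 1760: 366 days (Feb 29, 1760 is in that span).
Oct 13, 1760 → Oct 13, 1761: 365 days.
Oct 13, 1761 → Oct 13, 1762: 365 days.
Oct 13, 1762 → Nov 13, 1762: 31 days (October has 31).
Nov 13, 1762 → Dec 13, 1762: 30 days (November has 30).
Dec 13, 1762 → Jan 13, 1763: 31 days (December has 31).
Jan 13, 1763 → Feb 13, 1763: 31 days (January has 31).
Feb 13, 1763 → Mar 13, 1763: 28 days (February has 28).
Mar 13, 1763 → Apr 13, 1763: 31 days (March has 31).
Apr 13, 1763 → May 13, 1763: 30 days (April has 30).
May 13, 1763 → Jun 13, 1763: 31 days (May has 31).
Jun 13, 1763 → Jun 14, 1763: 1 days.
Total: 1705 days.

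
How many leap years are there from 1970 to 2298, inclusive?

Multiples of 4 in [1970,2298]: 82.
Of those, multiples of 100: 3 (not leap unless ÷400).
Multiples of 400: 1.
Leap years = 82 − 3 + 1 = 80.

80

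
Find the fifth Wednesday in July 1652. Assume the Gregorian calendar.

July 1, 1652 is a Monday.
The first Wednesday is therefore July 3 (2 days later).
The fifth Wednesday is 3 + 4×7 = July 31.

July 31, 1652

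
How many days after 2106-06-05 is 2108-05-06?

Jun 5, 2106 → Jun 5, 2107: 365 days.
Jun 5, 2107 → Jul 5, 2107: 30 days (June has 30).
Jul 5, 2107 → Aug 5, 2107: 31 days (July has 31).
Aug 5, 2107 → Sep 5, 2107: 31 days (August has 31).
Sep 5, 2107 → Oct 5, 2107: 30 days (September has 30).
Oct 5, 2107 → Nov 5, 2107: 31 days (October has 31).
Nov 5, 2107 → Dec 5, 2107: 30 days (November has 30).
Dec 5, 2107 → Jan 5, 2108: 31 days (December has 31).
Jan 5, 2108 → Feb 5, 2108: 31 days (January has 31).
Feb 5, 2108 → Mar 5, 2108: 29 days (February has 29).
Mar 5, 2108 → Apr 5, 2108: 31 days (March has 31).
Apr 5, 2108 → May 5, 2108: 30 days (April has 30).
May 5, 2108 → May 6, 2108: 1 days.
Total: 701 days.

701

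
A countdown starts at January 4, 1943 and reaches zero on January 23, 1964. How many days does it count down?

7689

Jan 4, 1943 → Jan 4, 1944: 365 days.
Jan 4, 1944 → Jan 4, 1945: 366 days (Feb 29, 1944 is in that span).
Jan 4, 1945 → Jan 4, 1946: 365 days.
Jan 4, 1946 → Jan 4, 1947: 365 days.
Jan 4, 1947 → Jan 4, 1948: 365 days.
Jan 4, 1948 → Jan 4, 1949: 366 days (Feb 29, 1948 is in that span).
Jan 4, 1949 → Jan 4, 1950: 365 days.
Jan 4, 1950 → Jan 4, 1951: 365 days.
Jan 4, 1951 → Jan 4, 1952: 365 days.
Jan 4, 1952 → Jan 4, 1953: 366 days (Feb 29, 1952 is in that span).
Jan 4, 1953 → Jan 4, 1954: 365 days.
Jan 4, 1954 → Jan 4, 1955: 365 days.
Jan 4, 1955 → Jan 4, 1956: 365 days.
Jan 4, 1956 → Jan 4, 1957: 366 days (Feb 29, 1956 is in that span).
Jan 4, 1957 → Jan 4, 1958: 365 days.
Jan 4, 1958 → Jan 4, 1959: 365 days.
Jan 4, 1959 → Jan 4, 1960: 365 days.
Jan 4, 1960 → Jan 4, 1961: 366 days (Feb 29, 1960 is in that span).
Jan 4, 1961 → Jan 4, 1962: 365 days.
Jan 4, 1962 → Jan 4, 1963: 365 days.
Jan 4, 1963 → Feb 4, 1963: 31 days (January has 31).
Feb 4, 1963 → Mar 4, 1963: 28 days (February has 28).
Mar 4, 1963 → Apr 4, 1963: 31 days (March has 31).
Apr 4, 1963 → May 4, 1963: 30 days (April has 30).
May 4, 1963 → Jun 4, 1963: 31 days (May has 31).
Jun 4, 1963 → Jul 4, 1963: 30 days (June has 30).
Jul 4, 1963 → Aug 4, 1963: 31 days (July has 31).
Aug 4, 1963 → Sep 4, 1963: 31 days (August has 31).
Sep 4, 1963 → Oct 4, 1963: 30 days (September has 30).
Oct 4, 1963 → Nov 4, 1963: 31 days (October has 31).
Nov 4, 1963 → Dec 4, 1963: 30 days (November has 30).
Dec 4, 1963 → Jan 4, 1964: 31 days (December has 31).
Jan 4, 1964 → Jan 23, 1964: 19 days.
Total: 7689 days.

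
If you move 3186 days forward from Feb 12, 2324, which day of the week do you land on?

Wednesday

Feb 12, 2324 is a Tuesday.
3186 mod 7 = 1, so 3186 days after a Tuesday is Tuesday + 1 = Wednesday.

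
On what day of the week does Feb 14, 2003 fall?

Friday

January 1, 2003 is a Wednesday.
Jan 1, 2003 → Feb 1, 2003: 31 days (January has 31).
Feb 1, 2003 → Feb 14, 2003: 13 days.
Total: 44 days.
44 mod 7 = 2, so Wednesday + 2 = Friday.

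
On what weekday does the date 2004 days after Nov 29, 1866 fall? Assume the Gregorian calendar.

Saturday

First find the weekday of Nov 29, 1866. Doomsday rule: the anchor day for the 1800s is Friday. For year 66: 66÷12 = 5 r 6, and 6÷4 = 1, so 5+6+1 = 12.
Friday + 12 ≡ Wednesday — that's 1866's doomsday.
In November the doomsday date is Nov 7.
Nov 29 is 22 days after Nov 7; 22 mod 7 = 1, so Wednesday + 1 = Thursday.
2004 mod 7 = 2, so 2004 days after a Thursday is Thursday + 2 = Saturday.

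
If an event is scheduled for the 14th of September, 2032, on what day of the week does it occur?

January 1, 2032 is a Thursday.
Jan 1, 2032 → Feb 1, 2032: 31 days (January has 31).
Feb 1, 2032 → Mar 1, 2032: 29 days (February has 29).
Mar 1, 2032 → Apr 1, 2032: 31 days (March has 31).
Apr 1, 2032 → May 1, 2032: 30 days (April has 30).
May 1, 2032 → Jun 1, 2032: 31 days (May has 31).
Jun 1, 2032 → Jul 1, 2032: 30 days (June has 30).
Jul 1, 2032 → Aug 1, 2032: 31 days (July has 31).
Aug 1, 2032 → Sep 1, 2032: 31 days (August has 31).
Sep 1, 2032 → Sep 14, 2032: 13 days.
Total: 257 days.
257 mod 7 = 5, so Thursday + 5 = Tuesday.

Tuesday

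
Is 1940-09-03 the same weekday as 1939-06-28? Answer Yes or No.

From Jun 28, 1939 to Sep 3, 1940 is 433 days.
433 mod 7 = 6, so they are different weekdays.
(Jun 28, 1939 is a Wednesday; Sep 3, 1940 is a Tuesday.)

No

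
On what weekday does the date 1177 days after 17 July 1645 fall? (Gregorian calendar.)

First find the weekday of Jul 17, 1645. Doomsday rule: the anchor day for the 1600s is Tuesday. For year 45: 45÷12 = 3 r 9, and 9÷4 = 2, so 3+9+2 = 14.
Tuesday + 14 ≡ Tuesday — that's 1645's doomsday.
In July the doomsday date is Jul 11.
Jul 17 is 6 days after Jul 11; 6 mod 7 = 6, so Tuesday + 6 = Monday.
1177 mod 7 = 1, so 1177 days after a Monday is Monday + 1 = Tuesday.

Tuesday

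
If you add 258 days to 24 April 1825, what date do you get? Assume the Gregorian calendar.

January 7, 1826

Apr has 30 days: +7 → May 1, 1825 (251 left).
May has 31 days: +31 → Jun 1, 1825 (220 left).
Jun has 30 days: +30 → Jul 1, 1825 (190 left).
Jul has 31 days: +31 → Aug 1, 1825 (159 left).
Aug has 31 days: +31 → Sep 1, 1825 (128 left).
Sep has 30 days: +30 → Oct 1, 1825 (98 left).
Oct has 31 days: +31 → Nov 1, 1825 (67 left).
Nov has 30 days: +30 → Dec 1, 1825 (37 left).
Dec has 31 days: +31 → Jan 1, 1826 (6 left).
+6 → Jan 7, 1826.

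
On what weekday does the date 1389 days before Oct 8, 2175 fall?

Thursday

First find the weekday of Oct 8, 2175. Doomsday rule: the anchor day for the 2100s is Sunday. For year 75: 75÷12 = 6 r 3, and 3÷4 = 0, so 6+3+0 = 9.
Sunday + 9 ≡ Tuesday — that's 2175's doomsday.
In October the doomsday date is Oct 10.
Oct 8 is 2 days before Oct 10; 2 mod 7 = 2, so Tuesday − 2 = Sunday.
1389 mod 7 = 3, so 1389 days before a Sunday is Sunday − 3 = Thursday.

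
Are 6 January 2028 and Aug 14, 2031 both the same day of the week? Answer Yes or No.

From Jan 6, 2028 to Aug 14, 2031 is 1316 days.
1316 mod 7 = 0, so they are the same weekday.
(Jan 6, 2028 is a Thursday; Aug 14, 2031 is a Thursday.)

Yes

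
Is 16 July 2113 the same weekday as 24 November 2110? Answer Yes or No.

From Nov 24, 2110 to Jul 16, 2113 is 965 days.
965 mod 7 = 6, so they are different weekdays.
(Nov 24, 2110 is a Monday; Jul 16, 2113 is a Sunday.)

No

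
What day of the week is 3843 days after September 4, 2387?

First find the weekday of Sep 4, 2387. Doomsday rule: the anchor day for the 2300s is Wednesday. For year 87: 87÷12 = 7 r 3, and 3÷4 = 0, so 7+3+0 = 10.
Wednesday + 10 ≡ Saturday — that's 2387's doomsday.
In September the doomsday date is Sep 5.
Sep 4 is 1 day before Sep 5; 1 mod 7 = 1, so Saturday − 1 = Friday.
3843 mod 7 = 0, so 3843 days after a Friday is Friday + 0 = Friday.

Friday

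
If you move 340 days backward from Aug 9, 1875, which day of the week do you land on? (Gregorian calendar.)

Thursday

First find the weekday of Aug 9, 1875. Doomsday rule: the anchor day for the 1800s is Friday. For year 75: 75÷12 = 6 r 3, and 3÷4 = 0, so 6+3+0 = 9.
Friday + 9 ≡ Sunday — that's 1875's doomsday.
In August the doomsday date is Aug 8.
Aug 9 is 1 day after Aug 8; 1 mod 7 = 1, so Sunday + 1 = Monday.
340 mod 7 = 4, so 340 days before a Monday is Monday − 4 = Thursday.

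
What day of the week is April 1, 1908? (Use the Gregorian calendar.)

Wednesday

January 1, 1908 is a Wednesday.
Jan 1, 1908 → Feb 1, 1908: 31 days (January has 31).
Feb 1, 1908 → Mar 1, 1908: 29 days (February has 29).
Mar 1, 1908 → Apr 1, 1908: 31 days.
Total: 91 days.
91 mod 7 = 0, so Wednesday + 0 = Wednesday.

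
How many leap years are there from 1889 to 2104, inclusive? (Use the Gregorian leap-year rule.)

Multiples of 4 in [1889,2104]: 54.
Of those, multiples of 100: 3 (not leap unless ÷400).
Multiples of 400: 1.
Leap years = 54 − 3 + 1 = 52.

52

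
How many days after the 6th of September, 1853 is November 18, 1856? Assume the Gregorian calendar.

1169

Sep 6, 1853 → Sep 6, 1854: 365 days.
Sep 6, 1854 → Sep 6, 1855: 365 days.
Sep 6, 1855 → Sep 6, 1856: 366 days (Feb 29, 1856 is in that span).
Sep 6, 1856 → Oct 6, 1856: 30 days (September has 30).
Oct 6, 1856 → Nov 6, 1856: 31 days (October has 31).
Nov 6, 1856 → Nov 18, 1856: 12 days.
Total: 1169 days.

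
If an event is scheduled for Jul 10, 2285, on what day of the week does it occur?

Friday

Doomsday rule: the anchor day for the 2200s is Friday. For year 85: 85÷12 = 7 r 1, and 1÷4 = 0, so 7+1+0 = 8.
Friday + 8 ≡ Saturday — that's 2285's doomsday.
In July the doomsday date is Jul 11.
Jul 10 is 1 day before Jul 11; 1 mod 7 = 1, so Saturday − 1 = Friday.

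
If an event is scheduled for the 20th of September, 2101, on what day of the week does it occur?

Tuesday

Doomsday rule: the anchor day for the 2100s is Sunday. For year 01: 1÷12 = 0 r 1, and 1÷4 = 0, so 0+1+0 = 1.
Sunday + 1 ≡ Monday — that's 2101's doomsday.
In September the doomsday date is Sep 5.
Sep 20 is 15 days after Sep 5; 15 mod 7 = 1, so Monday + 1 = Tuesday.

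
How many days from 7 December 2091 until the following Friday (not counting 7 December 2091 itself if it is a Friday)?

7

Dec 7, 2091 is a Friday.
From Friday to the next Friday is 7 days.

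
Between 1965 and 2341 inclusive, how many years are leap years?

91

Multiples of 4 in [1965,2341]: 94.
Of those, multiples of 100: 4 (not leap unless ÷400).
Multiples of 400: 1.
Leap years = 94 − 4 + 1 = 91.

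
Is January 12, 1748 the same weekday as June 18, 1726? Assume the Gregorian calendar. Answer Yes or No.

From Jun 18, 1726 to Jan 12, 1748 is 7878 days.
7878 mod 7 = 3, so they are different weekdays.
(Jun 18, 1726 is a Tuesday; Jan 12, 1748 is a Friday.)

No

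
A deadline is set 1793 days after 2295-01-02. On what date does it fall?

November 30, 2299

+365 (one year) → Jan 2, 2296 (1428 left).
+366 (one year; includes Feb 29, 2296) → Jan 2, 2297 (1062 left).
+365 (one year) → Jan 2, 2298 (697 left).
+365 (one year) → Jan 2, 2299 (332 left).
Jan has 31 days: +30 → Feb 1, 2299 (302 left).
Feb has 28 days: +28 → Mar 1, 2299 (274 left).
Mar has 31 days: +31 → Apr 1, 2299 (243 left).
Apr has 30 days: +30 → May 1, 2299 (213 left).
May has 31 days: +31 → Jun 1, 2299 (182 left).
Jun has 30 days: +30 → Jul 1, 2299 (152 left).
Jul has 31 days: +31 → Aug 1, 2299 (121 left).
Aug has 31 days: +31 → Sep 1, 2299 (90 left).
Sep has 30 days: +30 → Oct 1, 2299 (60 left).
Oct has 31 days: +31 → Nov 1, 2299 (29 left).
+29 → Nov 30, 2299.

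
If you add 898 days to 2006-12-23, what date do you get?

+365 (one year) → Dec 23, 2007 (533 left).
+366 (one year; includes Feb 29, 2008) → Dec 23, 2008 (167 left).
Dec has 31 days: +9 → Jan 1, 2009 (158 left).
Jan has 31 days: +31 → Feb 1, 2009 (127 left).
Feb has 28 days: +28 → Mar 1, 2009 (99 left).
Mar has 31 days: +31 → Apr 1, 2009 (68 left).
Apr has 30 days: +30 → May 1, 2009 (38 left).
May has 31 days: +31 → Jun 1, 2009 (7 left).
+7 → Jun 8, 2009.

June 8, 2009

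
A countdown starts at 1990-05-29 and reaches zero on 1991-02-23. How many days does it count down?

May 29, 1990 → Jun 29, 1990: 31 days (May has 31).
Jun 29, 1990 → Jul 29, 1990: 30 days (June has 30).
Jul 29, 1990 → Aug 29, 1990: 31 days (July has 31).
Aug 29, 1990 → Sep 29, 1990: 31 days (August has 31).
Sep 29, 1990 → Oct 29, 1990: 30 days (September has 30).
Oct 29, 1990 → Nov 29, 1990: 31 days (October has 31).
Nov 29, 1990 → Dec 29, 1990: 30 days (November has 30).
Dec 29, 1990 → Jan 29, 1991: 31 days (December has 31).
Jan 29, 1991 → Feb 23, 1991: 25 days.
Total: 270 days.

270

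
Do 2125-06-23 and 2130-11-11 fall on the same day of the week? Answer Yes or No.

Yes

From Jun 23, 2125 to Nov 11, 2130 is 1967 days.
1967 mod 7 = 0, so they are the same weekday.
(Jun 23, 2125 is a Saturday; Nov 11, 2130 is a Saturday.)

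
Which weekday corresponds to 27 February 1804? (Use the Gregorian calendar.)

Monday

Doomsday rule: the anchor day for the 1800s is Friday. For year 04: 4÷12 = 0 r 4, and 4÷4 = 1, so 0+4+1 = 5.
Friday + 5 ≡ Wednesday — that's 1804's doomsday.
In February the doomsday date is Feb 29 (1804 is a leap year (divisible by 4)).
Feb 27 is 2 days before Feb 29; 2 mod 7 = 2, so Wednesday − 2 = Monday.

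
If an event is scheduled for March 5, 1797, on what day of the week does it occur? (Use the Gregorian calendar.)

Doomsday rule: the anchor day for the 1700s is Sunday. For year 97: 97÷12 = 8 r 1, and 1÷4 = 0, so 8+1+0 = 9.
Sunday + 9 ≡ Tuesday — that's 1797's doomsday.
In March the doomsday date is Mar 14.
Mar 5 is 9 days before Mar 14; 9 mod 7 = 2, so Tuesday − 2 = Sunday.

Sunday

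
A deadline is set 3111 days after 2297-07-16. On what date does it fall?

January 22, 2306

+365 (one year) → Jul 16, 2298 (2746 left).
+365 (one year) → Jul 16, 2299 (2381 left).
+365 (one year) → Jul 16, 2300 (2016 left).
+365 (one year) → Jul 16, 2301 (1651 left).
+365 (one year) → Jul 16, 2302 (1286 left).
+365 (one year) → Jul 16, 2303 (921 left).
+366 (one year; includes Feb 29, 2304) → Jul 16, 2304 (555 left).
+365 (one year) → Jul 16, 2305 (190 left).
Jul has 31 days: +16 → Aug 1, 2305 (174 left).
Aug has 31 days: +31 → Sep 1, 2305 (143 left).
Sep has 30 days: +30 → Oct 1, 2305 (113 left).
Oct has 31 days: +31 → Nov 1, 2305 (82 left).
Nov has 30 days: +30 → Dec 1, 2305 (52 left).
Dec has 31 days: +31 → Jan 1, 2306 (21 left).
+21 → Jan 22, 2306.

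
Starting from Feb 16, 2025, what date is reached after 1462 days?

February 17, 2029

+365 (one year) → Feb 16, 2026 (1097 left).
+365 (one year) → Feb 16, 2027 (732 left).
+365 (one year) → Feb 16, 2028 (367 left).
Feb has 29 days: +14 → Mar 1, 2028 (353 left).
Mar has 31 days: +31 → Apr 1, 2028 (322 left).
Apr has 30 days: +30 → May 1, 2028 (292 left).
May has 31 days: +31 → Jun 1, 2028 (261 left).
Jun has 30 days: +30 → Jul 1, 2028 (231 left).
Jul has 31 days: +31 → Aug 1, 2028 (200 left).
Aug has 31 days: +31 → Sep 1, 2028 (169 left).
Sep has 30 days: +30 → Oct 1, 2028 (139 left).
Oct has 31 days: +31 → Nov 1, 2028 (108 left).
Nov has 30 days: +30 → Dec 1, 2028 (78 left).
Dec has 31 days: +31 → Jan 1, 2029 (47 left).
Jan has 31 days: +31 → Feb 1, 2029 (16 left).
+16 → Feb 17, 2029.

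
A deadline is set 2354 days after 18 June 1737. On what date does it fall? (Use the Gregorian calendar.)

November 28, 1743

+365 (one year) → Jun 18, 1738 (1989 left).
+365 (one year) → Jun 18, 1739 (1624 left).
+366 (one year; includes Feb 29, 1740) → Jun 18, 1740 (1258 left).
+365 (one year) → Jun 18, 1741 (893 left).
+365 (one year) → Jun 18, 1742 (528 left).
+365 (one year) → Jun 18, 1743 (163 left).
Jun has 30 days: +13 → Jul 1, 1743 (150 left).
Jul has 31 days: +31 → Aug 1, 1743 (119 left).
Aug has 31 days: +31 → Sep 1, 1743 (88 left).
Sep has 30 days: +30 → Oct 1, 1743 (58 left).
Oct has 31 days: +31 → Nov 1, 1743 (27 left).
+27 → Nov 28, 1743.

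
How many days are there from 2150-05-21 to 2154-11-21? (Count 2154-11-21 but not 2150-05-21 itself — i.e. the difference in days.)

1645

May 21, 2150 → May 21, 2151: 365 days.
May 21, 2151 → May 21, 2152: 366 days (Feb 29, 2152 is in that span).
May 21, 2152 → May 21, 2153: 365 days.
May 21, 2153 → May 21, 2154: 365 days.
May 21, 2154 → Jun 21, 2154: 31 days (May has 31).
Jun 21, 2154 → Jul 21, 2154: 30 days (June has 30).
Jul 21, 2154 → Aug 21, 2154: 31 days (July has 31).
Aug 21, 2154 → Sep 21, 2154: 31 days (August has 31).
Sep 21, 2154 → Oct 21, 2154: 30 days (September has 30).
Oct 21, 2154 → Nov 21, 2154: 31 days.
Total: 1645 days.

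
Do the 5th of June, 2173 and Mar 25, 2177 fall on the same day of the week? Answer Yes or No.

No

From Jun 5, 2173 to Mar 25, 2177 is 1389 days.
1389 mod 7 = 3, so they are different weekdays.
(Jun 5, 2173 is a Saturday; Mar 25, 2177 is a Tuesday.)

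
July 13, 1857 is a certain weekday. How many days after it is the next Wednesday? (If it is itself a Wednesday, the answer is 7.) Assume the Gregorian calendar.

2

Jul 13, 1857 is a Monday.
From Monday to the next Wednesday is 2 days.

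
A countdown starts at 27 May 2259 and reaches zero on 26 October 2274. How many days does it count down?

May 27, 2259 → May 27, 2260: 366 days (Feb 29, 2260 is in that span).
May 27, 2260 → May 27, 2261: 365 days.
May 27, 2261 → May 27, 2262: 365 days.
May 27, 2262 → May 27, 2263: 365 days.
May 27, 2263 → May 27, 2264: 366 days (Feb 29, 2264 is in that span).
May 27, 2264 → May 27, 2265: 365 days.
May 27, 2265 → May 27, 2266: 365 days.
May 27, 2266 → May 27, 2267: 365 days.
May 27, 2267 → May 27, 2268: 366 days (Feb 29, 2268 is in that span).
May 27, 2268 → May 27, 2269: 365 days.
May 27, 2269 → May 27, 2270: 365 days.
May 27, 2270 → May 27, 2271: 365 days.
May 27, 2271 → May 27, 2272: 366 days (Feb 29, 2272 is in that span).
May 27, 2272 → May 27, 2273: 365 days.
May 27, 2273 → May 27, 2274: 365 days.
May 27, 2274 → Jun 27, 2274: 31 days (May has 31).
Jun 27, 2274 → Jul 27, 2274: 30 days (June has 30).
Jul 27, 2274 → Aug 27, 2274: 31 days (July has 31).
Aug 27, 2274 → Sep 27, 2274: 31 days (August has 31).
Sep 27, 2274 → Oct 26, 2274: 29 days.
Total: 5631 days.

5631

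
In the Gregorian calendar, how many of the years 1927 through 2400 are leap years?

Multiples of 4 in [1927,2400]: 119.
Of those, multiples of 100: 5 (not leap unless ÷400).
Multiples of 400: 2.
Leap years = 119 − 5 + 2 = 116.

116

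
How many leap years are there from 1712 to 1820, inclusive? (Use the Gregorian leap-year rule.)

Multiples of 4 in [1712,1820]: 28.
Of those, multiples of 100: 1 (not leap unless ÷400).
Multiples of 400: 0.
Leap years = 28 − 1 + 0 = 27.

27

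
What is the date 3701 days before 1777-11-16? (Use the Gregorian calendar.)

−365 (one year) → Nov 16, 1776 (3336 left).
−366 (one year; includes Feb 29, 1776) → Nov 16, 1775 (2970 left).
−365 (one year) → Nov 16, 1774 (2605 left).
−365 (one year) → Nov 16, 1773 (2240 left).
−365 (one year) → Nov 16, 1772 (1875 left).
−366 (one year; includes Feb 29, 1772) → Nov 16, 1771 (1509 left).
−365 (one year) → Nov 16, 1770 (1144 left).
−365 (one year) → Nov 16, 1769 (779 left).
−365 (one year) → Nov 16, 1768 (414 left).
−366 (one year; includes Feb 29, 1768) → Nov 16, 1767 (48 left).
−16 → Oct 31, 1767 (end of Oct, 31 days; 32 left).
−31 → Sep 30, 1767 (end of Sep, 30 days; 1 left).
−1 → Sep 29, 1767.

September 29, 1767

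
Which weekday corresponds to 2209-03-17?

Friday

Doomsday rule: the anchor day for the 2200s is Friday. For year 09: 9÷12 = 0 r 9, and 9÷4 = 2, so 0+9+2 = 11.
Friday + 11 ≡ Tuesday — that's 2209's doomsday.
In March the doomsday date is Mar 14.
Mar 17 is 3 days after Mar 14; 3 mod 7 = 3, so Tuesday + 3 = Friday.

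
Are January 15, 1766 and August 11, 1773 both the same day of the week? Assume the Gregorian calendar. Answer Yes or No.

Yes

From Jan 15, 1766 to Aug 11, 1773 is 2765 days.
2765 mod 7 = 0, so they are the same weekday.
(Jan 15, 1766 is a Wednesday; Aug 11, 1773 is a Wednesday.)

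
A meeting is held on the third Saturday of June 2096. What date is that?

June 16, 2096

June 1, 2096 is a Friday.
The first Saturday is therefore June 2 (1 days later).
The third Saturday is 2 + 2×7 = June 16.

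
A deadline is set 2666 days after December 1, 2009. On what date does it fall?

+365 (one year) → Dec 1, 2010 (2301 left).
+365 (one year) → Dec 1, 2011 (1936 left).
+366 (one year; includes Feb 29, 2012) → Dec 1, 2012 (1570 left).
+365 (one year) → Dec 1, 2013 (1205 left).
+365 (one year) → Dec 1, 2014 (840 left).
+365 (one year) → Dec 1, 2015 (475 left).
+366 (one year; includes Feb 29, 2016) → Dec 1, 2016 (109 left).
Dec has 31 days: +31 → Jan 1, 2017 (78 left).
Jan has 31 days: +31 → Feb 1, 2017 (47 left).
Feb has 28 days: +28 → Mar 1, 2017 (19 left).
+19 → Mar 20, 2017.

March 20, 2017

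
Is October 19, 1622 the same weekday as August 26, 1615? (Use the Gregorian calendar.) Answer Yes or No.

From Aug 26, 1615 to Oct 19, 1622 is 2611 days.
2611 mod 7 = 0, so they are the same weekday.
(Aug 26, 1615 is a Wednesday; Oct 19, 1622 is a Wednesday.)

Yes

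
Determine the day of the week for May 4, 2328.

Friday

Doomsday rule: the anchor day for the 2300s is Wednesday. For year 28: 28÷12 = 2 r 4, and 4÷4 = 1, so 2+4+1 = 7.
Wednesday + 7 ≡ Wednesday — that's 2328's doomsday.
In May the doomsday date is May 9.
May 4 is 5 days before May 9; 5 mod 7 = 5, so Wednesday − 5 = Friday.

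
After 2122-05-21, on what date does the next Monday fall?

May 21, 2122 is a Thursday.
From Thursday to the next Monday is 4 days.
May 21, 2122 + 4 = May 25, 2122.

May 25, 2122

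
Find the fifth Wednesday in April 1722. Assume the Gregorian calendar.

April 29, 1722

April 1, 1722 is a Wednesday.
The first Wednesday is therefore April 1 (same day).
The fifth Wednesday is 1 + 4×7 = April 29.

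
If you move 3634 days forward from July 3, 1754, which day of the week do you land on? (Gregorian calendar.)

Thursday

First find the weekday of Jul 3, 1754. Doomsday rule: the anchor day for the 1700s is Sunday. For year 54: 54÷12 = 4 r 6, and 6÷4 = 1, so 4+6+1 = 11.
Sunday + 11 ≡ Thursday — that's 1754's doomsday.
In July the doomsday date is Jul 11.
Jul 3 is 8 days before Jul 11; 8 mod 7 = 1, so Thursday − 1 = Wednesday.
3634 mod 7 = 1, so 3634 days after a Wednesday is Wednesday + 1 = Thursday.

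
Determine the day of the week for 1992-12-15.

Doomsday rule: the anchor day for the 1900s is Wednesday. For year 92: 92÷12 = 7 r 8, and 8÷4 = 2, so 7+8+2 = 17.
Wednesday + 17 ≡ Saturday — that's 1992's doomsday.
In December the doomsday date is Dec 12.
Dec 15 is 3 days after Dec 12; 3 mod 7 = 3, so Saturday + 3 = Tuesday.

Tuesday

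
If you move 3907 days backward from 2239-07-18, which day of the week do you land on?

First find the weekday of Jul 18, 2239. Doomsday rule: the anchor day for the 2200s is Friday. For year 39: 39÷12 = 3 r 3, and 3÷4 = 0, so 3+3+0 = 6.
Friday + 6 ≡ Thursday — that's 2239's doomsday.
In July the doomsday date is Jul 11.
Jul 18 is 7 days after Jul 11; 7 mod 7 = 0, so Thursday + 0 = Thursday.
3907 mod 7 = 1, so 3907 days before a Thursday is Thursday − 1 = Wednesday.

Wednesday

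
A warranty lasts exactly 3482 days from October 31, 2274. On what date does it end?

May 13, 2284

+365 (one year) → Oct 31, 2275 (3117 left).
+366 (one year; includes Feb 29, 2276) → Oct 31, 2276 (2751 left).
+365 (one year) → Oct 31, 2277 (2386 left).
+365 (one year) → Oct 31, 2278 (2021 left).
+365 (one year) → Oct 31, 2279 (1656 left).
+366 (one year; includes Feb 29, 2280) → Oct 31, 2280 (1290 left).
+365 (one year) → Oct 31, 2281 (925 left).
+365 (one year) → Oct 31, 2282 (560 left).
+365 (one year) → Oct 31, 2283 (195 left).
Oct has 31 days: +1 → Nov 1, 2283 (194 left).
Nov has 30 days: +30 → Dec 1, 2283 (164 left).
Dec has 31 days: +31 → Jan 1, 2284 (133 left).
Jan has 31 days: +31 → Feb 1, 2284 (102 left).
Feb has 29 days: +29 → Mar 1, 2284 (73 left).
Mar has 31 days: +31 → Apr 1, 2284 (42 left).
Apr has 30 days: +30 → May 1, 2284 (12 left).
+12 → May 13, 2284.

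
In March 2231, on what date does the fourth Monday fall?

March 1, 2231 is a Tuesday.
The first Monday is therefore March 7 (6 days later).
The fourth Monday is 7 + 3×7 = March 28.

March 28, 2231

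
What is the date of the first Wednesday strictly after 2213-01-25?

Jan 25, 2213 is a Monday.
From Monday to the next Wednesday is 2 days.
Jan 25, 2213 + 2 = Jan 27, 2213.

January 27, 2213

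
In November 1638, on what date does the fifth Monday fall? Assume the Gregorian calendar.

November 1, 1638 is a Monday.
The first Monday is therefore November 1 (same day).
The fifth Monday is 1 + 4×7 = November 29.

November 29, 1638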